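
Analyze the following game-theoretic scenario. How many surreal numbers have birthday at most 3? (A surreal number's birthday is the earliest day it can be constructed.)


Day 0: {|} = 0 is born. Count = 1.
Day n: the number of surreal numbers born by day n is 2^(n+1) - 1.
By day 0: 2^1 - 1 = 1
By day 1: 2^2 - 1 = 3
By day 2: 2^3 - 1 = 7
By day 3: 2^4 - 1 = 15
By day 3: 15 surreal numbers.

15


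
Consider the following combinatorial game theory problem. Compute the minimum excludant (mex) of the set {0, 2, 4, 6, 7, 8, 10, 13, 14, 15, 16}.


Set = {0, 2, 4, 6, 7, 8, 10, 13, 14, 15, 16}
0 is in the set.
1 is NOT in the set. This is the mex.
mex = 1

1


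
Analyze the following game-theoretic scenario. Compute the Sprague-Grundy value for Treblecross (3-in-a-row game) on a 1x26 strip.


Treblecross: place X on empty cells; 3-in-a-row wins.
Playing within two cells of an existing X lets the opponent win at once, so sensible play treats the cells i-2..i+2 around each X as dead. The player left with no safe cell loses, so this is a normal-play take-away game on strips of safe cells.
Placing X at cell i (0-indexed) of a strip of k safe cells leaves independent strips of sizes max(0, i-2) and max(0, k-i-3). Hence G(k) = mex{ G(max(0,i-2)) XOR G(max(0,k-i-3)) : 0 <= i < k }, with G(0) = 0.
G(1): splits (0,0):0^0=0 -> mex({0}) = 1
G(2): splits (0,0):0^0=0 -> mex({0}) = 1
G(3): splits (0,0):0^0=0 -> mex({0}) = 1
G(4): splits (0,1):0^1=1 (0,0):0^0=0 -> mex({0, 1}) = 2
G(5): splits (0,2):0^1=1 (0,1):0^1=1 (0,0):0^0=0 -> mex({0, 1}) = 2
G(6) = mex({1}) = 0
G(7) = mex({0, 1, 2}) = 3
G(8) = mex({0, 1, 2}) = 3
G(9) = mex({0, 2}) = 1
G(10) = mex({0, 2, 3}) = 1
G(11) = mex({0, 3}) = 1
G(12) = mex({1, 3}) = 0
G(13) = mex({0, 1, 2, 3}) = 4
G(14) = mex({0, 1, 2}) = 3
G(15) = mex({0, 1, 2}) = 3
G(16) = mex({0, 1, 2, 4}) = 3
G(17) = mex({0, 1, 3, 4}) = 2
G(18) = mex({0, 1, 3, 4}) = 2
G(19) = mex({0, 1, 3, 5}) = 2
G(20) = mex({0, 1, 2, 3, 5}) = 4
G(21) = mex({0, 1, 2, 3, 5}) = 4
G(22) = mex({1, 2, 6}) = 0
G(23) = mex({0, 1, 2, 3, 4, 6}) = 5
G(24) = mex({0, 1, 2, 3, 4}) = 5
G(25) = mex({0, 1, 3, 4, 7}) = 2
G(26) = mex({0, 1, 3, 4, 5, 7}) = 2
Therefore G(26) = 2.

2


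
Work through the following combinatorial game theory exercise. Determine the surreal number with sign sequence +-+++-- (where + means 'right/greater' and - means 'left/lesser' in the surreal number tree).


Sign expansion: +-+++--
Rule: track bounds (lo, hi), initially (-inf, +inf). On '+', the current value becomes lo and we move to the simplest number in (value, hi): value + 1 if hi = +inf, otherwise the midpoint (value + hi)/2. On '-', the current value becomes hi and we move to value - 1 if lo = -inf, otherwise the midpoint (lo + value)/2.
Start at 0.
Step 1: sign = +, move right. Bounds: (0, +inf). Value = 1
Step 2: sign = -, move left. Bounds: (0, 1). Value = 1/2
Step 3: sign = +, move right. Bounds: (1/2, 1). Value = 3/4
Step 4: sign = +, move right. Bounds: (3/4, 1). Value = 7/8
Step 5: sign = +, move right. Bounds: (7/8, 1). Value = 15/16
Step 6: sign = -, move left. Bounds: (7/8, 15/16). Value = 29/32
Step 7: sign = -, move left. Bounds: (7/8, 29/32). Value = 57/64
The surreal number with sign expansion +-+++-- is 57/64.

57/64


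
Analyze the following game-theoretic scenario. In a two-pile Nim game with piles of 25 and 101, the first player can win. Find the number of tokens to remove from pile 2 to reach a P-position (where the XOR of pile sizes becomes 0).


Piles: 25 and 101
Current XOR: 25 XOR 101 = 124 (non-zero, so this is an N-position).
To make the XOR zero, we need to find a move that balances the piles.
For pile 2 (size 101): target = 101 XOR 124 = 25
We reduce pile 2 from 101 to 25.
Tokens removed: 101 - 25 = 76
Verification: 25 XOR 25 = 0

76


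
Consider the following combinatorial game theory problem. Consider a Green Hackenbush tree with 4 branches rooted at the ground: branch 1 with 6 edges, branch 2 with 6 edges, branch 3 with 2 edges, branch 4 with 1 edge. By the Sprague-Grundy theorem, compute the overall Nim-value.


The tree has 4 branches from the ground vertex.
In Green Hackenbush, the Nim-value of a simple path of length k is k.
Branch 1: length 6, Nim-value = 6
Branch 2: length 6, Nim-value = 6
Branch 3: length 2, Nim-value = 2
Branch 4: length 1, Nim-value = 1
Total Nim-value = XOR of all branch values:
0 XOR 6 = 6
6 XOR 6 = 0
0 XOR 2 = 2
2 XOR 1 = 3
Nim-value of the tree = 3

3


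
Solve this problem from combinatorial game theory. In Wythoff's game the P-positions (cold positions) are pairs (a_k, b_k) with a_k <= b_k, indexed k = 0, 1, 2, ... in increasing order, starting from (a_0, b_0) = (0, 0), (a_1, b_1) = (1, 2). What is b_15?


By Wythoff's theorem, a_k = floor(k * phi) and b_k = floor(k * phi^2) = a_k + k, where phi = (1 + sqrt(5))/2 is the golden ratio.
phi = (1 + sqrt(5))/2 = 1.618034
phi^2 = phi + 1 = 2.618034
k = 15
k * phi^2 = 15 * 2.618034 = 39.270510
b_15 = floor(k * phi^2) = 39 (check: a_15 + k = 24 + 15 = 39)

39


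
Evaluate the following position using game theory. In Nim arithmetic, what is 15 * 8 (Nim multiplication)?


Nim multiplication is bilinear over XOR: (u XOR v) * w = (u*w) XOR (v*w).
So we split each operand into its bit components and XOR the pairwise Nim products.
15 = 1 + 2 + 4 + 8 (as XOR of powers of 2).
8 = 8 (as XOR of powers of 2).
Using the standard Nim-product table on single bits:
  2*2 = 3,   2*4 = 8,   2*8 = 12,
  4*4 = 6,   4*8 = 11,  8*8 = 13,
and  1*x = x (identity), k*l = l*k (commutative).
Pairwise Nim products:
  1 * 8 = 8
  2 * 8 = 12
  4 * 8 = 11
  8 * 8 = 13
XOR them: 8 XOR 12 XOR 11 XOR 13 = 2.
Result: 15 * 8 = 2 (in Nim).

2


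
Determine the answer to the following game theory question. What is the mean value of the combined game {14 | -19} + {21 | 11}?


G1 = {14 | -19}, G2 = {21 | 11}
Each is a switch {a | b} with numbers a > b; its mean value is (a + b)/2, and mean value is additive over game sums: m(G1 + G2) = m(G1) + m(G2).
Mean of G1 = (14 + (-19))/2 = -5/2 = -5/2
Mean of G2 = (21 + (11))/2 = 32/2 = 16
Mean of G1 + G2 = -5/2 + 16 = 27/2

27/2


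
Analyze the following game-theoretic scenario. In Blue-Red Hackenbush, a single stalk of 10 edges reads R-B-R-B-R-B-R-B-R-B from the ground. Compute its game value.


Edges (from ground): R-B-R-B-R-B-R-B-R-B
By Berlekamp's sign-expansion rule, a Blue-Red Hackenbush stalk has the value of the surreal number whose sign sequence is the edge sequence with B -> + and R -> -.
Sign sequence: -+-+-+-+-+
Trace the sign expansion in the surreal number tree, starting from 0:
Edge 1: R (sign -) -> bounds (-inf, 0), value = -1
Edge 2: B (sign +) -> bounds (-1, 0), value = -1/2
Edge 3: R (sign -) -> bounds (-1, -1/2), value = -3/4
Edge 4: B (sign +) -> bounds (-3/4, -1/2), value = -5/8
Edge 5: R (sign -) -> bounds (-3/4, -5/8), value = -11/16
Edge 6: B (sign +) -> bounds (-11/16, -5/8), value = -21/32
Edge 7: R (sign -) -> bounds (-11/16, -21/32), value = -43/64
Edge 8: B (sign +) -> bounds (-43/64, -21/32), value = -85/128
Edge 9: R (sign -) -> bounds (-43/64, -85/128), value = -171/256
Edge 10: B (sign +) -> bounds (-171/256, -85/128), value = -341/512
Game value = -341/512

-341/512


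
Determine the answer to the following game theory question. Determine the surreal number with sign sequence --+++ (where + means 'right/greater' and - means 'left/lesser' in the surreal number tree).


Sign expansion: --+++
Rule: track bounds (lo, hi), initially (-inf, +inf). On '+', the current value becomes lo and we move to the simplest number in (value, hi): value + 1 if hi = +inf, otherwise the midpoint (value + hi)/2. On '-', the current value becomes hi and we move to value - 1 if lo = -inf, otherwise the midpoint (lo + value)/2.
Start at 0.
Step 1: sign = -, move left. Bounds: (-inf, 0). Value = -1
Step 2: sign = -, move left. Bounds: (-inf, -1). Value = -2
Step 3: sign = +, move right. Bounds: (-2, -1). Value = -3/2
Step 4: sign = +, move right. Bounds: (-3/2, -1). Value = -5/4
Step 5: sign = +, move right. Bounds: (-5/4, -1). Value = -9/8
The surreal number with sign expansion --+++ is -9/8.

-9/8


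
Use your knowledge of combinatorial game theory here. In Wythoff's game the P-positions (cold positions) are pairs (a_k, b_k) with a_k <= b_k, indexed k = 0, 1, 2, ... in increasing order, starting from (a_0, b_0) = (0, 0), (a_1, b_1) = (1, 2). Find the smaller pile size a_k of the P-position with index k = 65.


By Wythoff's theorem, a_k = floor(k * phi) and b_k = floor(k * phi^2) = a_k + k, where phi = (1 + sqrt(5))/2 is the golden ratio.
phi = (1 + sqrt(5))/2 = 1.618034
k = 65
k * phi = 65 * 1.618034 = 105.172209
a_65 = floor(k * phi) = 105

105


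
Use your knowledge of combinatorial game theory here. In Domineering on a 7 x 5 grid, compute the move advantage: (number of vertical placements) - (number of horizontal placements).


Board is 7 x 5 (rows x cols).
Left (vertical) placements: (rows-1) * cols = 6 * 5 = 30
Right (horizontal) placements: rows * (cols-1) = 7 * 4 = 28
Advantage = Left - Right = 30 - 28 = 2

2


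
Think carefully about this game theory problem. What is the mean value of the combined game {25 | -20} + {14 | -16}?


G1 = {25 | -20}, G2 = {14 | -16}
Each is a switch {a | b} with numbers a > b; its mean value is (a + b)/2, and mean value is additive over game sums: m(G1 + G2) = m(G1) + m(G2).
Mean of G1 = (25 + (-20))/2 = 5/2 = 5/2
Mean of G2 = (14 + (-16))/2 = -2/2 = -1
Mean of G1 + G2 = 5/2 + -1 = 3/2

3/2


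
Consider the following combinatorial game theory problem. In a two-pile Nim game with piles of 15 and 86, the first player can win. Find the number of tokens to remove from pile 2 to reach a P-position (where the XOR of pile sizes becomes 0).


Piles: 15 and 86
Current XOR: 15 XOR 86 = 89 (non-zero, so this is an N-position).
To make the XOR zero, we need to find a move that balances the piles.
For pile 2 (size 86): target = 86 XOR 89 = 15
We reduce pile 2 from 86 to 15.
Tokens removed: 86 - 15 = 71
Verification: 15 XOR 15 = 0

71


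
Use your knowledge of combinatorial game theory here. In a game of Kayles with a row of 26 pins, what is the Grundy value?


Kayles: a move removes 1 or 2 adjacent pins from a contiguous row.
Removing pins from a row of k leaves two independent rows (a, b) with a + b = k - 1 (one pin) or a + b = k - 2 (two pins); an end removal gives a = 0.
By Sprague-Grundy, G(k) = mex{ G(a) XOR G(b) } over all these splits. G(0) = 0.
G(1): splits (0,0):0^0=0 -> mex({0}) = 1
G(2): splits (0,1):0^1=1 (0,0):0^0=0 -> mex({0, 1}) = 2
G(3): splits (0,2):0^2=2 (1,1):1^1=0 (0,1):0^1=1 -> mex({0, 1, 2}) = 3
G(4): splits (0,3):0^3=3 (1,2):1^2=3 (0,2):0^2=2 (1,1):1^1=0 -> mex({0, 2, 3}) = 1
G(5): splits (0,4):0^1=1 (1,3):1^3=2 (2,2):2^2=0 (0,3):0^3=3 (1,2):1^2=3 -> mex({0, 1, 2, 3}) = 4
G(6) = mex({0, 1, 2, 4}) = 3
G(7) = mex({0, 1, 3, 4, 5}) = 2
G(8) = mex({0, 2, 3, 5, 6}) = 1
G(9) = mex({0, 1, 2, 3, 6, 7}) = 4
G(10) = mex({0, 1, 3, 4, 5, 7}) = 2
G(11) = mex({0, 1, 2, 3, 4, 5}) = 6
G(12) = mex({0, 1, 2, 3, 5, 6, 7}) = 4
G(13) = mex({0, 2, 3, 4, 6, 7}) = 1
G(14) = mex({0, 1, 4, 5, 6, 7}) = 2
G(15) = mex({0, 1, 2, 3, 4, 5, 6}) = 7
G(16) = mex({0, 2, 3, 5, 6, 7}) = 1
G(17) = mex({0, 1, 2, 3, 5, 6, 7}) = 4
G(18) = mex({0, 1, 2, 4, 5, 6}) = 3
G(19) = mex({0, 1, 3, 4, 5, 7}) = 2
G(20) = mex({0, 2, 3, 4, 5, 6, 7}) = 1
G(21) = mex({0, 1, 2, 3, 5, 6, 7}) = 4
G(22) = mex({0, 1, 2, 3, 4, 5, 7}) = 6
G(23) = mex({0, 1, 2, 3, 4, 5, 6}) = 7
G(24) = mex({0, 1, 2, 3, 5, 6, 7}) = 4
G(25) = mex({0, 2, 3, 4, 6, 7}) = 1
G(26) = mex({0, 1, 3, 4, 5, 6, 7}) = 2
Therefore G(26) = 2.

2


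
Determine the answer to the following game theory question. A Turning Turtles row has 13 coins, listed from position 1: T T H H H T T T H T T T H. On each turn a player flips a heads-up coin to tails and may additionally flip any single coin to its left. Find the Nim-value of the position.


Coins: T T H H H T T T H T T T H
Key fact: a single head at position k behaves exactly like a Nim heap of size k (turning it to T and optionally flipping a coin at j < k corresponds to moving the heap from k to j, or to 0), and heads combine as a disjunctive sum (two heads at the same place would cancel, matching j XOR j = 0). So the Nim-value is the XOR of the 1-indexed positions of the heads.
Face-up positions (1-indexed): [3, 4, 5, 9, 13]
XOR 0 with 3: 0 XOR 3 = 3
XOR 3 with 4: 3 XOR 4 = 7
XOR 7 with 5: 7 XOR 5 = 2
XOR 2 with 9: 2 XOR 9 = 11
XOR 11 with 13: 11 XOR 13 = 6
Nim-value = 6

6


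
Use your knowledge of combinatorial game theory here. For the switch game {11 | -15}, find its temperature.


The game is {11 | -15}, a switch {a | b} with numbers a > b.
Cooling {a | b} by t gives {a - t | b + t}, which stops being hot when a - t = b + t, i.e. at t = (a - b)/2. So the temperature of a switch is (a - b)/2.
Temperature = (Left option - Right option) / 2
= (11 - (-15)) / 2
= 26 / 2
= 13

13


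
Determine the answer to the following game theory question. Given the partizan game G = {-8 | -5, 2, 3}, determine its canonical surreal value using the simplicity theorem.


Left options: {-8}, max = -8
Right options: {-5, 2, 3}, min = -5
All options are numbers and max(Left) < min(Right), so by the simplicity theorem the value is the simplest (earliest-born) number strictly between -8 and -5.
Integers -7 through -6 all lie strictly between -8 and -5.
Among integers, the simplest (lowest birthday = smallest |n|; 0 is born on day 0, +-n on day n) is -6.
No non-integer in the interval can be simpler: if x is a non-integer in the interval, then floor(x) or ceil(x) also lies in the interval (the interval contains an integer), and both are proper prefixes of x's sign expansion, i.e. born earlier. So the game value is -6.
Game value = -6

-6


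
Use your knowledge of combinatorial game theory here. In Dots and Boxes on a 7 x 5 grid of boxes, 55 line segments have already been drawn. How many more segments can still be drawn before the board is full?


Grid: 7 x 5 boxes, i.e. 8 rows and 6 columns of dots.
Horizontal edges: (rows + 1) * cols = 8 * 5 = 40
Vertical edges: rows * (cols + 1) = 7 * 6 = 42
Total edges: 40 + 42 = 82
Edges drawn: 55
Remaining: 82 - 55 = 27

27


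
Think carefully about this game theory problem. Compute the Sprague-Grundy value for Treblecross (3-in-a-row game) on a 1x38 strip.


Treblecross: place X on empty cells; 3-in-a-row wins.
Playing within two cells of an existing X lets the opponent win at once, so sensible play treats the cells i-2..i+2 around each X as dead. The player left with no safe cell loses, so this is a normal-play take-away game on strips of safe cells.
Placing X at cell i (0-indexed) of a strip of k safe cells leaves independent strips of sizes max(0, i-2) and max(0, k-i-3). Hence G(k) = mex{ G(max(0,i-2)) XOR G(max(0,k-i-3)) : 0 <= i < k }, with G(0) = 0.
G(1): splits (0,0):0^0=0 -> mex({0}) = 1
G(2): splits (0,0):0^0=0 -> mex({0}) = 1
G(3): splits (0,0):0^0=0 -> mex({0}) = 1
G(4): splits (0,1):0^1=1 (0,0):0^0=0 -> mex({0, 1}) = 2
G(5): splits (0,2):0^1=1 (0,1):0^1=1 (0,0):0^0=0 -> mex({0, 1}) = 2
G(6) = mex({1}) = 0
G(7) = mex({0, 1, 2}) = 3
G(8) = mex({0, 1, 2}) = 3
G(9) = mex({0, 2}) = 1
G(10) = mex({0, 2, 3}) = 1
G(11) = mex({0, 3}) = 1
G(12) = mex({1, 3}) = 0
G(13) = mex({0, 1, 2, 3}) = 4
G(14) = mex({0, 1, 2}) = 3
G(15) = mex({0, 1, 2}) = 3
G(16) = mex({0, 1, 2, 4}) = 3
G(17) = mex({0, 1, 3, 4}) = 2
G(18) = mex({0, 1, 3, 4}) = 2
G(19) = mex({0, 1, 3, 5}) = 2
G(20) = mex({0, 1, 2, 3, 5}) = 4
G(21) = mex({0, 1, 2, 3, 5}) = 4
G(22) = mex({1, 2, 6}) = 0
G(23) = mex({0, 1, 2, 3, 4, 6}) = 5
G(24) = mex({0, 1, 2, 3, 4}) = 5
G(25) = mex({0, 1, 3, 4, 7}) = 2
G(26) = mex({0, 1, 3, 4, 5, 7}) = 2
G(27) = mex({0, 1, 3, 5}) = 2
G(28) = mex({0, 1, 2, 5}) = 3
G(29) = mex({0, 1, 2, 4, 5, 6}) = 3
G(30) = mex({1, 2, 4, 6}) = 0
G(31) = mex({0, 1, 2, 3, 4, 6}) = 5
G(32) = mex({1, 2, 3, 4, 7}) = 0
G(33) = mex({0, 3, 7}) = 1
G(34) = mex({0, 2, 3, 5, 7}) = 1
G(35) = mex({0, 2, 3, 5, 6}) = 1
G(36) = mex({0, 1, 2, 5, 6}) = 3
G(37) = mex({0, 1, 2, 4, 5, 6}) = 3
G(38) = mex({0, 1, 2, 4}) = 3
Therefore G(38) = 3.

3


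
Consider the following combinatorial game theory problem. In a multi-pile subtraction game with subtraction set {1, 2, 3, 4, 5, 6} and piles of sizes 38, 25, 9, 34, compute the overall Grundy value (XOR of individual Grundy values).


Subtraction set: {1, 2, 3, 4, 5, 6}
For this subtraction set, G(n) = n mod 7 (period = max + 1 = 7).
Pile 1 (size 38): G(38) = 38 mod 7 = 3
Pile 2 (size 25): G(25) = 25 mod 7 = 4
Pile 3 (size 9): G(9) = 9 mod 7 = 2
Pile 4 (size 34): G(34) = 34 mod 7 = 6
Total Grundy value = XOR of all: 3 XOR 4 XOR 2 XOR 6 = 3

3


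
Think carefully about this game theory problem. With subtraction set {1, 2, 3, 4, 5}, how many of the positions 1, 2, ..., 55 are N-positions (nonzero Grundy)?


Subtraction set S = {1, 2, 3, 4, 5}, so G(n) = n mod 6.
G(n) = 0 when n is a multiple of 6.
Multiples of 6 in [1, 55]: 9
N-positions (nonzero Grundy) = 55 - 9 = 46

46


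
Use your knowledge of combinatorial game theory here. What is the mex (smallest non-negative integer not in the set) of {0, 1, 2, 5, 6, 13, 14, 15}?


Set = {0, 1, 2, 5, 6, 13, 14, 15}
0 is in the set.
1 is in the set.
2 is in the set.
3 is NOT in the set. This is the mex.
mex = 3

3


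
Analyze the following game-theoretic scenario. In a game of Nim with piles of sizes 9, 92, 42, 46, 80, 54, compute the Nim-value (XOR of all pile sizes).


We need the XOR (exclusive or) of all pile sizes.
After XOR-ing pile 1 (size 9): 0 XOR 9 = 9
After XOR-ing pile 2 (size 92): 9 XOR 92 = 85
After XOR-ing pile 3 (size 42): 85 XOR 42 = 127
After XOR-ing pile 4 (size 46): 127 XOR 46 = 81
After XOR-ing pile 5 (size 80): 81 XOR 80 = 1
After XOR-ing pile 6 (size 54): 1 XOR 54 = 55
The Nim-value of this position is 55.

55


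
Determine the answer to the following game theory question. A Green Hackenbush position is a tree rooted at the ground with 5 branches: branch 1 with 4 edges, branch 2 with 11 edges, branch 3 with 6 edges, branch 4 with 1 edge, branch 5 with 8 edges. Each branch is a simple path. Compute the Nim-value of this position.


The tree has 5 branches from the ground vertex.
In Green Hackenbush, the Nim-value of a simple path of length k is k.
Branch 1: length 4, Nim-value = 4
Branch 2: length 11, Nim-value = 11
Branch 3: length 6, Nim-value = 6
Branch 4: length 1, Nim-value = 1
Branch 5: length 8, Nim-value = 8
Total Nim-value = XOR of all branch values:
0 XOR 4 = 4
4 XOR 11 = 15
15 XOR 6 = 9
9 XOR 1 = 8
8 XOR 8 = 0
Nim-value of the tree = 0

0


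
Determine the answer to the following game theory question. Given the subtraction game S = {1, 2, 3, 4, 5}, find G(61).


The subtraction set is S = {1, 2, 3, 4, 5}.
G(k) = mex{ G(k - s) : s in S, s <= k }. We compute iteratively: G(0) = 0.
G(1) = mex({0}) = 1
G(2) = mex({0, 1}) = 2
G(3) = mex({0, 1, 2}) = 3
G(4) = mex({0, 1, 2, 3}) = 4
G(5) = mex({0, 1, 2, 3, 4}) = 5
G(6) = mex({1, 2, 3, 4, 5}) = 0
G(7) = mex({0, 2, 3, 4, 5}) = 1
G(8) = mex({0, 1, 3, 4, 5}) = 2
G(9) = mex({0, 1, 2, 4, 5}) = 3
G(10) = mex({0, 1, 2, 3, 5}) = 4
Observe that G(6)..G(10) = 0, 1, 2, 3, 4 repeats G(0)..G(4) = 0, 1, 2, 3, 4.
For k >= max(S) = 5, G(k) is determined by the previous 5 values G(k-5)..G(k-1); a window of 5 consecutive values has recurred shifted by 6, so by induction G(k + 6) = G(k) for all k >= 0: the sequence is periodic from the start with period 6.
One period: G(0..5) = 0, 1, 2, 3, 4, 5.
61 mod 6 = 1, so G(61) = G(1) = 1.

1


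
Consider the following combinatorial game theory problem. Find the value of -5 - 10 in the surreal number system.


x = -5, y = 10
x - y = -5 - 10 = -15

-15


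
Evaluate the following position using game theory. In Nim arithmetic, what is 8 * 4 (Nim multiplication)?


Nim multiplication is bilinear over XOR: (u XOR v) * w = (u*w) XOR (v*w).
So we split each operand into its bit components and XOR the pairwise Nim products.
8 = 8 (as XOR of powers of 2).
4 = 4 (as XOR of powers of 2).
Using the standard Nim-product table on single bits:
  2*2 = 3,   2*4 = 8,   2*8 = 12,
  4*4 = 6,   4*8 = 11,  8*8 = 13,
and  1*x = x (identity), k*l = l*k (commutative).
Pairwise Nim products:
  8 * 4 = 11
XOR them: 11 = 11.
Result: 8 * 4 = 11 (in Nim).

11


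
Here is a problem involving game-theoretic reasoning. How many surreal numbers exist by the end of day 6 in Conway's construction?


Day 0: {|} = 0 is born. Count = 1.
Day n: the number of surreal numbers born by day n is 2^(n+1) - 1.
By day 0: 2^1 - 1 = 1
By day 1: 2^2 - 1 = 3
By day 2: 2^3 - 1 = 7
By day 3: 2^4 - 1 = 15
By day 4: 2^5 - 1 = 31
By day 5: 2^6 - 1 = 63
By day 6: 2^7 - 1 = 127
By day 6: 127 surreal numbers.

127


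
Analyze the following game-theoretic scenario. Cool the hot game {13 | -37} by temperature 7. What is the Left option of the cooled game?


Original game: {13 | -37} (a switch {a | b} with a > b).
Cooling by t (for t below the temperature (a - b)/2 = 25) taxes each move by t: {a | b} cooled by t is {a - t | b + t}.
Cooling amount: t = 7
Cooled Left option: 13 - 7 = 6
Cooled Right option: -37 + 7 = -30
Cooled game: {6 | -30}
Left option = 6

6


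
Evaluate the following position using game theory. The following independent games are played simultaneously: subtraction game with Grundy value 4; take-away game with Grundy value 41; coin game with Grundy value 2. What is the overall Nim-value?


By the Sprague-Grundy theorem, the Grundy value of a sum of games is the XOR of individual Grundy values.
subtraction game: Grundy value = 4. Running XOR: 0 XOR 4 = 4
take-away game: Grundy value = 41. Running XOR: 4 XOR 41 = 45
coin game: Grundy value = 2. Running XOR: 45 XOR 2 = 47
The combined Grundy value is 47.

47


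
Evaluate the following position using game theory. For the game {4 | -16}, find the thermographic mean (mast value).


Game = {4 | -16}, a switch {a | b} with numbers a > b.
Its thermograph has left wall a - t and right wall b + t, which meet at t = (a - b)/2, where both equal (a + b)/2. So the mast (mean value) is at (a + b)/2.
Mean = (4 + (-16))/2 = -12/2 = -6

-6


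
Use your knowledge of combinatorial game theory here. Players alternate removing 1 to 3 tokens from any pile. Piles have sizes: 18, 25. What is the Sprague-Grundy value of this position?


Subtraction set: {1, 2, 3}
For this subtraction set, G(n) = n mod 4 (period = max + 1 = 4).
Pile 1 (size 18): G(18) = 18 mod 4 = 2
Pile 2 (size 25): G(25) = 25 mod 4 = 1
Total Grundy value = XOR of all: 2 XOR 1 = 3

3


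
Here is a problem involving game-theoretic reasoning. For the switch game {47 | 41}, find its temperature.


The game is {47 | 41}, a switch {a | b} with numbers a > b.
Cooling {a | b} by t gives {a - t | b + t}, which stops being hot when a - t = b + t, i.e. at t = (a - b)/2. So the temperature of a switch is (a - b)/2.
Temperature = (Left option - Right option) / 2
= (47 - (41)) / 2
= 6 / 2
= 3

3


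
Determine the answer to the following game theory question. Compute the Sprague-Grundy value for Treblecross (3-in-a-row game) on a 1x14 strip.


Treblecross: place X on empty cells; 3-in-a-row wins.
Playing within two cells of an existing X lets the opponent win at once, so sensible play treats the cells i-2..i+2 around each X as dead. The player left with no safe cell loses, so this is a normal-play take-away game on strips of safe cells.
Placing X at cell i (0-indexed) of a strip of k safe cells leaves independent strips of sizes max(0, i-2) and max(0, k-i-3). Hence G(k) = mex{ G(max(0,i-2)) XOR G(max(0,k-i-3)) : 0 <= i < k }, with G(0) = 0.
G(1): splits (0,0):0^0=0 -> mex({0}) = 1
G(2): splits (0,0):0^0=0 -> mex({0}) = 1
G(3): splits (0,0):0^0=0 -> mex({0}) = 1
G(4): splits (0,1):0^1=1 (0,0):0^0=0 -> mex({0, 1}) = 2
G(5): splits (0,2):0^1=1 (0,1):0^1=1 (0,0):0^0=0 -> mex({0, 1}) = 2
G(6) = mex({1}) = 0
G(7) = mex({0, 1, 2}) = 3
G(8) = mex({0, 1, 2}) = 3
G(9) = mex({0, 2}) = 1
G(10) = mex({0, 2, 3}) = 1
G(11) = mex({0, 3}) = 1
G(12) = mex({1, 3}) = 0
G(13) = mex({0, 1, 2, 3}) = 4
G(14) = mex({0, 1, 2}) = 3
Therefore G(14) = 3.

3


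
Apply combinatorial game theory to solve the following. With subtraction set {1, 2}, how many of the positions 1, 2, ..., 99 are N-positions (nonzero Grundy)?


Subtraction set S = {1, 2}, so G(n) = n mod 3.
G(n) = 0 when n is a multiple of 3.
Multiples of 3 in [1, 99]: 33
N-positions (nonzero Grundy) = 99 - 33 = 66

66


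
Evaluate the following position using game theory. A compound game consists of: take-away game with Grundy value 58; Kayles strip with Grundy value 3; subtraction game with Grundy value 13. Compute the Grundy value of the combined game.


By the Sprague-Grundy theorem, the Grundy value of a sum of games is the XOR of individual Grundy values.
take-away game: Grundy value = 58. Running XOR: 0 XOR 58 = 58
Kayles strip: Grundy value = 3. Running XOR: 58 XOR 3 = 57
subtraction game: Grundy value = 13. Running XOR: 57 XOR 13 = 52
The combined Grundy value is 52.

52


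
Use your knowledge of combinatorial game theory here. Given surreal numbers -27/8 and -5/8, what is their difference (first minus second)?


x = -27/8, y = -5/8
Converting to common denominator: 8
x = -27/8, y = -5/8
x - y = -27/8 - -5/8 = -11/4

-11/4


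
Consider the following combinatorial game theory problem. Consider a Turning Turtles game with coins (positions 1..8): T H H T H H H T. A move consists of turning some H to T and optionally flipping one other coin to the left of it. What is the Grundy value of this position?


Coins: T H H T H H H T
Key fact: a single head at position k behaves exactly like a Nim heap of size k (turning it to T and optionally flipping a coin at j < k corresponds to moving the heap from k to j, or to 0), and heads combine as a disjunctive sum (two heads at the same place would cancel, matching j XOR j = 0). So the Nim-value is the XOR of the 1-indexed positions of the heads.
Face-up positions (1-indexed): [2, 3, 5, 6, 7]
XOR 0 with 2: 0 XOR 2 = 2
XOR 2 with 3: 2 XOR 3 = 1
XOR 1 with 5: 1 XOR 5 = 4
XOR 4 with 6: 4 XOR 6 = 2
XOR 2 with 7: 2 XOR 7 = 5
Nim-value = 5

5


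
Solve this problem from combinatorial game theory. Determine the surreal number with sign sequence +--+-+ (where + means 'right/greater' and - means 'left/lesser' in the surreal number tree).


Sign expansion: +--+-+
Rule: track bounds (lo, hi), initially (-inf, +inf). On '+', the current value becomes lo and we move to the simplest number in (value, hi): value + 1 if hi = +inf, otherwise the midpoint (value + hi)/2. On '-', the current value becomes hi and we move to value - 1 if lo = -inf, otherwise the midpoint (lo + value)/2.
Start at 0.
Step 1: sign = +, move right. Bounds: (0, +inf). Value = 1
Step 2: sign = -, move left. Bounds: (0, 1). Value = 1/2
Step 3: sign = -, move left. Bounds: (0, 1/2). Value = 1/4
Step 4: sign = +, move right. Bounds: (1/4, 1/2). Value = 3/8
Step 5: sign = -, move left. Bounds: (1/4, 3/8). Value = 5/16
Step 6: sign = +, move right. Bounds: (5/16, 3/8). Value = 11/32
The surreal number with sign expansion +--+-+ is 11/32.

11/32


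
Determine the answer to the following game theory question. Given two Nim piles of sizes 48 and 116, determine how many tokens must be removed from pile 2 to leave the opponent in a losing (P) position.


Piles: 48 and 116
Current XOR: 48 XOR 116 = 68 (non-zero, so this is an N-position).
To make the XOR zero, we need to find a move that balances the piles.
For pile 2 (size 116): target = 116 XOR 68 = 48
We reduce pile 2 from 116 to 48.
Tokens removed: 116 - 48 = 68
Verification: 48 XOR 48 = 0

68


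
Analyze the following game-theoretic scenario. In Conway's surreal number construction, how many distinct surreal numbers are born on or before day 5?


Day 0: {|} = 0 is born. Count = 1.
Day n: the number of surreal numbers born by day n is 2^(n+1) - 1.
By day 0: 2^1 - 1 = 1
By day 1: 2^2 - 1 = 3
By day 2: 2^3 - 1 = 7
By day 3: 2^4 - 1 = 15
By day 4: 2^5 - 1 = 31
By day 5: 2^6 - 1 = 63
By day 5: 63 surreal numbers.

63


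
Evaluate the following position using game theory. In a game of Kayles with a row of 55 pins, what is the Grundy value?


Kayles: a move removes 1 or 2 adjacent pins from a contiguous row.
Removing pins from a row of k leaves two independent rows (a, b) with a + b = k - 1 (one pin) or a + b = k - 2 (two pins); an end removal gives a = 0.
By Sprague-Grundy, G(k) = mex{ G(a) XOR G(b) } over all these splits. G(0) = 0.
G(1): splits (0,0):0^0=0 -> mex({0}) = 1
G(2): splits (0,1):0^1=1 (0,0):0^0=0 -> mex({0, 1}) = 2
G(3): splits (0,2):0^2=2 (1,1):1^1=0 (0,1):0^1=1 -> mex({0, 1, 2}) = 3
G(4): splits (0,3):0^3=3 (1,2):1^2=3 (0,2):0^2=2 (1,1):1^1=0 -> mex({0, 2, 3}) = 1
G(5): splits (0,4):0^1=1 (1,3):1^3=2 (2,2):2^2=0 (0,3):0^3=3 (1,2):1^2=3 -> mex({0, 1, 2, 3}) = 4
G(6) = mex({0, 1, 2, 4}) = 3
G(7) = mex({0, 1, 3, 4, 5}) = 2
G(8) = mex({0, 2, 3, 5, 6}) = 1
G(9) = mex({0, 1, 2, 3, 6, 7}) = 4
G(10) = mex({0, 1, 3, 4, 5, 7}) = 2
G(11) = mex({0, 1, 2, 3, 4, 5}) = 6
G(12) = mex({0, 1, 2, 3, 5, 6, 7}) = 4
G(13) = mex({0, 2, 3, 4, 6, 7}) = 1
G(14) = mex({0, 1, 4, 5, 6, 7}) = 2
G(15) = mex({0, 1, 2, 3, 4, 5, 6}) = 7
G(16) = mex({0, 2, 3, 5, 6, 7}) = 1
G(17) = mex({0, 1, 2, 3, 5, 6, 7}) = 4
G(18) = mex({0, 1, 2, 4, 5, 6}) = 3
G(19) = mex({0, 1, 3, 4, 5, 7}) = 2
G(20) = mex({0, 2, 3, 4, 5, 6, 7}) = 1
G(21) = mex({0, 1, 2, 3, 5, 6, 7}) = 4
G(22) = mex({0, 1, 2, 3, 4, 5, 7}) = 6
G(23) = mex({0, 1, 2, 3, 4, 5, 6}) = 7
G(24) = mex({0, 1, 2, 3, 5, 6, 7}) = 4
G(25) = mex({0, 2, 3, 4, 6, 7}) = 1
G(26) = mex({0, 1, 3, 4, 5, 6, 7}) = 2
G(27) = mex({0, 1, 2, 3, 4, 5, 6, 7}) = 8
G(28) = mex({0, 1, 2, 3, 4, 6, 7, 8}) = 5
G(29) = mex({0, 1, 2, 3, 5, 6, 7, 8, 9}) = 4
G(30) = mex({0, 1, 2, 3, 4, 5, 6, 9, 10}) = 7
G(31) = mex({0, 1, 3, 4, 5, 7, 10, 11}) = 2
G(32) = mex({0, 2, 3, 4, 5, 6, 7, 9, 11}) = 1
G(33) = mex({0, 1, 2, 3, 4, 5, 6, 7, 9, 12}) = 8
G(34) = mex({0, 1, 2, 3, 4, 5, 7, 8, 11, 12}) = 6
G(35) = mex({0, 1, 2, 3, 4, 5, 6, 8, 9, 10, 11}) = 7
G(36) = mex({0, 1, 2, 3, 5, 6, 7, 9, 10}) = 4
G(37) = mex({0, 2, 3, 4, 6, 7, 9, 10, 11, 12}) = 1
G(38) = mex({0, 1, 3, 4, 5, 6, 7, 9, 10, 11, 12}) = 2
G(39) = mex({0, 1, 2, 4, 5, 6, 7, 9, 10, 12, 14}) = 3
G(40) = mex({0, 2, 3, 4, 6, 7, 11, 12, 14}) = 1
G(41) = mex({0, 1, 2, 3, 5, 6, 7, 9, 10, 11, 12}) = 4
G(42) = mex({0, 1, 2, 3, 4, 5, 6, 9, 10}) = 7
G(43) = mex({0, 1, 3, 4, 5, 7, 9, 10, 12, 15}) = 2
G(44) = mex({0, 2, 3, 4, 5, 6, 7, 9, 10, 12, 15}) = 1
G(45) = mex({0, 1, 2, 3, 4, 5, 6, 7, 9, 10, 12, 14}) = 8
G(46) = mex({0, 1, 3, 4, 5, 7, 8, 11, 12, 14}) = 2
G(47) = mex({0, 1, 2, 3, 4, 5, 6, 8, 9, 10, 11, 12}) = 7
G(48) = mex({0, 1, 2, 3, 5, 6, 7, 9, 10}) = 4
G(49) = mex({0, 2, 3, 4, 6, 7, 9, 10, 11, 12, 15}) = 1
G(50) = mex({0, 1, 4, 5, 6, 7, 9, 11, 12, 14, 15}) = 2
G(51) = mex({0, 1, 2, 3, 4, 5, 6, 7, 9, 12, 14, 15}) = 8
G(52) = mex({0, 2, 3, 4, 5, 6, 7, 8, 11, 12, 15}) = 1
G(53) = mex({0, 1, 2, 3, 5, 6, 7, 8, 9, 10, 11, 12}) = 4
G(54) = mex({0, 1, 2, 3, 4, 5, 6, 9, 10}) = 7
G(55) = mex({0, 1, 3, 4, 5, 7, 9, 10, 11, 12}) = 2
Therefore G(55) = 2.

2


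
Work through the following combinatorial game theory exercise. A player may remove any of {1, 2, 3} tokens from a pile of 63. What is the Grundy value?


The subtraction set is S = {1, 2, 3}.
G(k) = mex{ G(k - s) : s in S, s <= k }. We compute iteratively: G(0) = 0.
G(1) = mex({0}) = 1
G(2) = mex({0, 1}) = 2
G(3) = mex({0, 1, 2}) = 3
G(4) = mex({1, 2, 3}) = 0
G(5) = mex({0, 2, 3}) = 1
G(6) = mex({0, 1, 3}) = 2
Observe that G(4)..G(6) = 0, 1, 2 repeats G(0)..G(2) = 0, 1, 2.
For k >= max(S) = 3, G(k) is determined by the previous 3 values G(k-3)..G(k-1); a window of 3 consecutive values has recurred shifted by 4, so by induction G(k + 4) = G(k) for all k >= 0: the sequence is periodic from the start with period 4.
One period: G(0..3) = 0, 1, 2, 3.
63 mod 4 = 3, so G(63) = G(3) = 3.

3


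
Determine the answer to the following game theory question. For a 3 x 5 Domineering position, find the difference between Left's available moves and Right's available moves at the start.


Board is 3 x 5 (rows x cols).
Left (vertical) placements: (rows-1) * cols = 2 * 5 = 10
Right (horizontal) placements: rows * (cols-1) = 3 * 4 = 12
Advantage = Left - Right = 10 - 12 = -2

-2


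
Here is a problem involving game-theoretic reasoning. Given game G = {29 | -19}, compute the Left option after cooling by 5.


Original game: {29 | -19} (a switch {a | b} with a > b).
Cooling by t (for t below the temperature (a - b)/2 = 24) taxes each move by t: {a | b} cooled by t is {a - t | b + t}.
Cooling amount: t = 5
Cooled Left option: 29 - 5 = 24
Cooled Right option: -19 + 5 = -14
Cooled game: {24 | -14}
Left option = 24

24


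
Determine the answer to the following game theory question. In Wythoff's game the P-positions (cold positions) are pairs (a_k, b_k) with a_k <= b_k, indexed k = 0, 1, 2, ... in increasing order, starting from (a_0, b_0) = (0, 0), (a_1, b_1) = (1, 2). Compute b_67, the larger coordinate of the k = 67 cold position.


By Wythoff's theorem, a_k = floor(k * phi) and b_k = floor(k * phi^2) = a_k + k, where phi = (1 + sqrt(5))/2 is the golden ratio.
phi = (1 + sqrt(5))/2 = 1.618034
phi^2 = phi + 1 = 2.618034
k = 67
k * phi^2 = 67 * 2.618034 = 175.408277
b_67 = floor(k * phi^2) = 175 (check: a_67 + k = 108 + 67 = 175)

175


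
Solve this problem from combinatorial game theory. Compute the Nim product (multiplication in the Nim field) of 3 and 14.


Nim multiplication is bilinear over XOR: (u XOR v) * w = (u*w) XOR (v*w).
So we split each operand into its bit components and XOR the pairwise Nim products.
3 = 1 + 2 (as XOR of powers of 2).
14 = 2 + 4 + 8 (as XOR of powers of 2).
Using the standard Nim-product table on single bits:
  2*2 = 3,   2*4 = 8,   2*8 = 12,
  4*4 = 6,   4*8 = 11,  8*8 = 13,
and  1*x = x (identity), k*l = l*k (commutative).
Pairwise Nim products:
  1 * 2 = 2
  1 * 4 = 4
  1 * 8 = 8
  2 * 2 = 3
  2 * 4 = 8
  2 * 8 = 12
XOR them: 2 XOR 4 XOR 8 XOR 3 XOR 8 XOR 12 = 9.
Result: 3 * 14 = 9 (in Nim).

9


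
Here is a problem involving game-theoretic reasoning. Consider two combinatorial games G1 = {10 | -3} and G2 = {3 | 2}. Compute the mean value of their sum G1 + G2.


G1 = {10 | -3}, G2 = {3 | 2}
Each is a switch {a | b} with numbers a > b; its mean value is (a + b)/2, and mean value is additive over game sums: m(G1 + G2) = m(G1) + m(G2).
Mean of G1 = (10 + (-3))/2 = 7/2 = 7/2
Mean of G2 = (3 + (2))/2 = 5/2 = 5/2
Mean of G1 + G2 = 7/2 + 5/2 = 6

6


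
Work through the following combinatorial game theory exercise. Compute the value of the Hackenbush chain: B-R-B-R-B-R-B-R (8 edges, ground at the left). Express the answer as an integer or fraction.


Edges (from ground): B-R-B-R-B-R-B-R
By Berlekamp's sign-expansion rule, a Blue-Red Hackenbush stalk has the value of the surreal number whose sign sequence is the edge sequence with B -> + and R -> -.
Sign sequence: +-+-+-+-
Trace the sign expansion in the surreal number tree, starting from 0:
Edge 1: B (sign +) -> bounds (0, +inf), value = 1
Edge 2: R (sign -) -> bounds (0, 1), value = 1/2
Edge 3: B (sign +) -> bounds (1/2, 1), value = 3/4
Edge 4: R (sign -) -> bounds (1/2, 3/4), value = 5/8
Edge 5: B (sign +) -> bounds (5/8, 3/4), value = 11/16
Edge 6: R (sign -) -> bounds (5/8, 11/16), value = 21/32
Edge 7: B (sign +) -> bounds (21/32, 11/16), value = 43/64
Edge 8: R (sign -) -> bounds (21/32, 43/64), value = 85/128
Game value = 85/128

85/128


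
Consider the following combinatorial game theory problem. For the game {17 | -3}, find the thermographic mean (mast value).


Game = {17 | -3}, a switch {a | b} with numbers a > b.
Its thermograph has left wall a - t and right wall b + t, which meet at t = (a - b)/2, where both equal (a + b)/2. So the mast (mean value) is at (a + b)/2.
Mean = (17 + (-3))/2 = 14/2 = 7

7


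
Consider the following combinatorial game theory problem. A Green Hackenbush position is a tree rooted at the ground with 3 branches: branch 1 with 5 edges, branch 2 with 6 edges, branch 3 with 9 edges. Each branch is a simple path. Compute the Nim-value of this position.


The tree has 3 branches from the ground vertex.
In Green Hackenbush, the Nim-value of a simple path of length k is k.
Branch 1: length 5, Nim-value = 5
Branch 2: length 6, Nim-value = 6
Branch 3: length 9, Nim-value = 9
Total Nim-value = XOR of all branch values:
0 XOR 5 = 5
5 XOR 6 = 3
3 XOR 9 = 10
Nim-value of the tree = 10

10


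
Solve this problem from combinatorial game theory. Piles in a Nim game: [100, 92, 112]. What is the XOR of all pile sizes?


We need the XOR (exclusive or) of all pile sizes.
After XOR-ing pile 1 (size 100): 0 XOR 100 = 100
After XOR-ing pile 2 (size 92): 100 XOR 92 = 56
After XOR-ing pile 3 (size 112): 56 XOR 112 = 72
The Nim-value of this position is 72.

72


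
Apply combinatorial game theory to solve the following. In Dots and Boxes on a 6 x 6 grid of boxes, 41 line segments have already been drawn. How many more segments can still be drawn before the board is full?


Grid: 6 x 6 boxes, i.e. 7 rows and 7 columns of dots.
Horizontal edges: (rows + 1) * cols = 7 * 6 = 42
Vertical edges: rows * (cols + 1) = 6 * 7 = 42
Total edges: 42 + 42 = 84
Edges drawn: 41
Remaining: 84 - 41 = 43

43


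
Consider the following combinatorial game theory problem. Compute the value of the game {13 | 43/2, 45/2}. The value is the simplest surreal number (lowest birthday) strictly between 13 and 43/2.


Left options: {13}, max = 13
Right options: {43/2, 45/2}, min = 43/2
All options are numbers and max(Left) < min(Right), so by the simplicity theorem the value is the simplest (earliest-born) number strictly between 13 and 43/2.
Integers 14 through 21 all lie strictly between 13 and 43/2.
Among integers, the simplest (lowest birthday = smallest |n|; 0 is born on day 0, +-n on day n) is 14.
No non-integer in the interval can be simpler: if x is a non-integer in the interval, then floor(x) or ceil(x) also lies in the interval (the interval contains an integer), and both are proper prefixes of x's sign expansion, i.e. born earlier. So the game value is 14.
Game value = 14

14


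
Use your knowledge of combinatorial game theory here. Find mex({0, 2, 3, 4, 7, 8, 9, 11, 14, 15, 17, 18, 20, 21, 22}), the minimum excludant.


Set = {0, 2, 3, 4, 7, 8, 9, 11, 14, 15, 17, 18, 20, 21, 22}
0 is in the set.
1 is NOT in the set. This is the mex.
mex = 1

1


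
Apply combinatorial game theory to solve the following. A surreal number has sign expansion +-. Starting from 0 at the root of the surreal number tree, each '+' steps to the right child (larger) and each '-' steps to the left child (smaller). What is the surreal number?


Sign expansion: +-
Rule: track bounds (lo, hi), initially (-inf, +inf). On '+', the current value becomes lo and we move to the simplest number in (value, hi): value + 1 if hi = +inf, otherwise the midpoint (value + hi)/2. On '-', the current value becomes hi and we move to value - 1 if lo = -inf, otherwise the midpoint (lo + value)/2.
Start at 0.
Step 1: sign = +, move right. Bounds: (0, +inf). Value = 1
Step 2: sign = -, move left. Bounds: (0, 1). Value = 1/2
The surreal number with sign expansion +- is 1/2.

1/2


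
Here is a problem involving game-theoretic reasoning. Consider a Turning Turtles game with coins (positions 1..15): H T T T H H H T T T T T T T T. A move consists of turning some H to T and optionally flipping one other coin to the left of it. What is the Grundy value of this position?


Coins: H T T T H H H T T T T T T T T
Key fact: a single head at position k behaves exactly like a Nim heap of size k (turning it to T and optionally flipping a coin at j < k corresponds to moving the heap from k to j, or to 0), and heads combine as a disjunctive sum (two heads at the same place would cancel, matching j XOR j = 0). So the Nim-value is the XOR of the 1-indexed positions of the heads.
Face-up positions (1-indexed): [1, 5, 6, 7]
XOR 0 with 1: 0 XOR 1 = 1
XOR 1 with 5: 1 XOR 5 = 4
XOR 4 with 6: 4 XOR 6 = 2
XOR 2 with 7: 2 XOR 7 = 5
Nim-value = 5

5


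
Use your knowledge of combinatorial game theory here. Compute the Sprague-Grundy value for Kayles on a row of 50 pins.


Kayles: a move removes 1 or 2 adjacent pins from a contiguous row.
Removing pins from a row of k leaves two independent rows (a, b) with a + b = k - 1 (one pin) or a + b = k - 2 (two pins); an end removal gives a = 0.
By Sprague-Grundy, G(k) = mex{ G(a) XOR G(b) } over all these splits. G(0) = 0.
G(1): splits (0,0):0^0=0 -> mex({0}) = 1
G(2): splits (0,1):0^1=1 (0,0):0^0=0 -> mex({0, 1}) = 2
G(3): splits (0,2):0^2=2 (1,1):1^1=0 (0,1):0^1=1 -> mex({0, 1, 2}) = 3
G(4): splits (0,3):0^3=3 (1,2):1^2=3 (0,2):0^2=2 (1,1):1^1=0 -> mex({0, 2, 3}) = 1
G(5): splits (0,4):0^1=1 (1,3):1^3=2 (2,2):2^2=0 (0,3):0^3=3 (1,2):1^2=3 -> mex({0, 1, 2, 3}) = 4
G(6) = mex({0, 1, 2, 4}) = 3
G(7) = mex({0, 1, 3, 4, 5}) = 2
G(8) = mex({0, 2, 3, 5, 6}) = 1
G(9) = mex({0, 1, 2, 3, 6, 7}) = 4
G(10) = mex({0, 1, 3, 4, 5, 7}) = 2
G(11) = mex({0, 1, 2, 3, 4, 5}) = 6
G(12) = mex({0, 1, 2, 3, 5, 6, 7}) = 4
G(13) = mex({0, 2, 3, 4, 6, 7}) = 1
G(14) = mex({0, 1, 4, 5, 6, 7}) = 2
G(15) = mex({0, 1, 2, 3, 4, 5, 6}) = 7
G(16) = mex({0, 2, 3, 5, 6, 7}) = 1
G(17) = mex({0, 1, 2, 3, 5, 6, 7}) = 4
G(18) = mex({0, 1, 2, 4, 5, 6}) = 3
G(19) = mex({0, 1, 3, 4, 5, 7}) = 2
G(20) = mex({0, 2, 3, 4, 5, 6, 7}) = 1
G(21) = mex({0, 1, 2, 3, 5, 6, 7}) = 4
G(22) = mex({0, 1, 2, 3, 4, 5, 7}) = 6
G(23) = mex({0, 1, 2, 3, 4, 5, 6}) = 7
G(24) = mex({0, 1, 2, 3, 5, 6, 7}) = 4
G(25) = mex({0, 2, 3, 4, 6, 7}) = 1
G(26) = mex({0, 1, 3, 4, 5, 6, 7}) = 2
G(27) = mex({0, 1, 2, 3, 4, 5, 6, 7}) = 8
G(28) = mex({0, 1, 2, 3, 4, 6, 7, 8}) = 5
G(29) = mex({0, 1, 2, 3, 5, 6, 7, 8, 9}) = 4
G(30) = mex({0, 1, 2, 3, 4, 5, 6, 9, 10}) = 7
G(31) = mex({0, 1, 3, 4, 5, 7, 10, 11}) = 2
G(32) = mex({0, 2, 3, 4, 5, 6, 7, 9, 11}) = 1
G(33) = mex({0, 1, 2, 3, 4, 5, 6, 7, 9, 12}) = 8
G(34) = mex({0, 1, 2, 3, 4, 5, 7, 8, 11, 12}) = 6
G(35) = mex({0, 1, 2, 3, 4, 5, 6, 8, 9, 10, 11}) = 7
G(36) = mex({0, 1, 2, 3, 5, 6, 7, 9, 10}) = 4
G(37) = mex({0, 2, 3, 4, 6, 7, 9, 10, 11, 12}) = 1
G(38) = mex({0, 1, 3, 4, 5, 6, 7, 9, 10, 11, 12}) = 2
G(39) = mex({0, 1, 2, 4, 5, 6, 7, 9, 10, 12, 14}) = 3
G(40) = mex({0, 2, 3, 4, 6, 7, 11, 12, 14}) = 1
G(41) = mex({0, 1, 2, 3, 5, 6, 7, 9, 10, 11, 12}) = 4
G(42) = mex({0, 1, 2, 3, 4, 5, 6, 9, 10}) = 7
G(43) = mex({0, 1, 3, 4, 5, 7, 9, 10, 12, 15}) = 2
G(44) = mex({0, 2, 3, 4, 5, 6, 7, 9, 10, 12, 15}) = 1
G(45) = mex({0, 1, 2, 3, 4, 5, 6, 7, 9, 10, 12, 14}) = 8
G(46) = mex({0, 1, 3, 4, 5, 7, 8, 11, 12, 14}) = 2
G(47) = mex({0, 1, 2, 3, 4, 5, 6, 8, 9, 10, 11, 12}) = 7
G(48) = mex({0, 1, 2, 3, 5, 6, 7, 9, 10}) = 4
G(49) = mex({0, 2, 3, 4, 6, 7, 9, 10, 11, 12, 15}) = 1
G(50) = mex({0, 1, 4, 5, 6, 7, 9, 11, 12, 14, 15}) = 2
Therefore G(50) = 2.

2
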